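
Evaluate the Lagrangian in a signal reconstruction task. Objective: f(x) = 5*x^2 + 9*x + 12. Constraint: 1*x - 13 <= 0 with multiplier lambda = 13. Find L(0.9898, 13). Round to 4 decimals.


Step 1: Evaluate f(x).
f(0.9898) = 5*0.9898^2 + 9*0.9898 + 12 = 25.8067
Step 2: Evaluate g(x).
g(0.9898) = 1*0.9898 - 13 = -12.0102
Step 3: Compute Lagrangian.
L = 25.8067 + 13*-12.0102 = -130.3259


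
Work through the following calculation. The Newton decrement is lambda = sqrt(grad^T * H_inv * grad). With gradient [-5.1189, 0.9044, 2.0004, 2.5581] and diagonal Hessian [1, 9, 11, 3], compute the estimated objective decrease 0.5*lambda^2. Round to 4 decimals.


Step 1: H is diagonal, so H^(-1) * g = [-5.1189, 0.1005, 0.1819, 0.8527].
Step 2: g^T H^(-1) g = sum_i g_i^2 / H_ii
  = (-5.1189)^2/1 + (0.9044)^2/9 + (2.0004)^2/11 + (2.5581)^2/3
  = 26.2031 + 0.0909 + 0.3638 + 2.1813 = 28.8391
Step 3: Objective decrease = 0.5 * g^T H^(-1) g = 14.4195


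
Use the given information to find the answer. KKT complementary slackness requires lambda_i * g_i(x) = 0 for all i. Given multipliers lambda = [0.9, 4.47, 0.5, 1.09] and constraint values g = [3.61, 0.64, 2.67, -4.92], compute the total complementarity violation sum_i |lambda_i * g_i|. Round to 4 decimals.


KKT complementary slackness check:
lambda_1 * g_1 = 0.9 * 3.61 = 3.249
lambda_2 * g_2 = 4.47 * 0.64 = 2.8608
lambda_3 * g_3 = 0.5 * 2.67 = 1.335
lambda_4 * g_4 = 1.09 * -4.92 = -5.3628
Total violation = 3.249 + 2.8608 + 1.335 + 5.3628 = 12.8076


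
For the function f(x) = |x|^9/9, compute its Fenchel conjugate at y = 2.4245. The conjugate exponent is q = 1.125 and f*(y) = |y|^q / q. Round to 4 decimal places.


The conjugate exponent q satisfies 1/p + 1/q = 1.
p = 9, so q = 9/(9 - 1) = 1.125
|y|^q = 2.4245^1.125 = 2.7083
f*(2.4245) = 2.7083 / 1.125 = 2.4074


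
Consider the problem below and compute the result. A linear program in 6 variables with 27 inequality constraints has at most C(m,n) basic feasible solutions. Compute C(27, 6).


Each vertex corresponds to some choice of n active constraints out of m, so the number of vertices is at most C(m, n) = m! / (n!(m-n)!).
m = 27, n = 6
Numerator: 27 * 26 * 25 * 24 * 23 * 22
Denominator: 6! = 720
C(27, 6) = 296010


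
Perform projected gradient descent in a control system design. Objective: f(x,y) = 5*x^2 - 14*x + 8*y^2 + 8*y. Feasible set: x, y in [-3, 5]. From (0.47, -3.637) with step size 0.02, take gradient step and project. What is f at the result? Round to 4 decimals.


Step 1: Compute gradient at (0.47, -3.637).
grad_x = 2*5*0.47 - 14 = -9.3
grad_y = 2*8*-3.637 + 8 = -50.192
Step 2: Gradient step.
x_raw = 0.47 - 0.02*-9.3 = 0.656
y_raw = -3.637 - 0.02*-50.192 = -2.6332
Step 3: Project onto [-3, 5].
x_proj = clip(0.656) = 0.656
y_proj = clip(-2.6332) = -2.6332
Step 4: Evaluate f.
f(0.656, -2.6332) = 27.3707


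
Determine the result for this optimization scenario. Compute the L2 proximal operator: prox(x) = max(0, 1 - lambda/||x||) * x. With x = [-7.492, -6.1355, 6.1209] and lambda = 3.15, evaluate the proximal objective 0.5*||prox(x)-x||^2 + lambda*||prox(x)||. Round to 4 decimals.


Step 1: Compute ||x||.
||x|| = 11.456
Step 2: Compute scaling factor.
scale = max(0, 1 - 3.15/11.456) = 0.725
Step 3: prox(x) = [-5.432, -4.4485, 4.4379]
||prox(x)|| = 8.306
Step 4: Proximal objective.
0.5*||prox-x||^2 = 4.9613
lambda*||prox|| = 26.1639
Total = 31.1251


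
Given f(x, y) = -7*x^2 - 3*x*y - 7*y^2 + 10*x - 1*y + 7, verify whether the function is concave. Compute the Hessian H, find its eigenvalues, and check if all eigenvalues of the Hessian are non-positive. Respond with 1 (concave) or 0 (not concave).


The Hessian of f(x,y) = -7*x^2 - 3*x*y - 7*y^2 + 10*x - 1*y + 7 is:
H = [[-14, -3], [-3, -14]]
Trace = -14 - 14 = -28
Determinant = -14*-14 - (-3)^2 = 187
Discriminant = (-28)^2 - 4*187 = 36.0
Eigenvalues: lambda_1 = -17.0, lambda_2 = -11.0
The function is concave.

1


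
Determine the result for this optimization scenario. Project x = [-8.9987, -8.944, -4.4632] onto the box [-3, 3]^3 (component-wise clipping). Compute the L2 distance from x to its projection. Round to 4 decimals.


Project each component onto [-3, 3].
clip(-8.9987) = -3.0, clip(-8.944) = -3.0, clip(-4.4632) = -3.0
Projection = [-3.0, -3.0, -3.0]
Squared diffs: [35.9844, 35.3311, 2.141]
Distance = sqrt(73.4565) = 8.5707


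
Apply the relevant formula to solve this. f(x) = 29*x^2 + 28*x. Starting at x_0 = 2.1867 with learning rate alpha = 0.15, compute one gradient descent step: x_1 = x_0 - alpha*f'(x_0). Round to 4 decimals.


We compute the gradient at x_0 and apply the update.
f'(x) = 58*x + 28
f'(2.1867) = 58*2.1867 + 28 = 154.8286
x_1 = 2.1867 - 0.15*154.8286 = -21.0376


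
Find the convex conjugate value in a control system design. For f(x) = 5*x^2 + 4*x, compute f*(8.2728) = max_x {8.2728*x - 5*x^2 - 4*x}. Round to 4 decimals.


f*(y) = sup_x {y*x - a*x^2 - b*x} = sup_x {(y-b)*x - a*x^2}
FOC: (y - b) - 2a*x = 0 => x* = (y - b)/(2a)
x* = (8.2728 - 4)/(2*5) = 0.4273
f*(8.2728) = (y-b)^2/(4a) = (8.2728 - 4)^2/(4*5)
= 18.2568/20 = 0.9128


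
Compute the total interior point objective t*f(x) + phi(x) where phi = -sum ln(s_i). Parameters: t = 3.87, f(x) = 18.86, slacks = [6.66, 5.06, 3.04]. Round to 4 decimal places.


Step 1: Compute log-barrier.
ln values: [1.8961, 1.6214, 1.1119]
phi = -(1.8961 + 1.6214 + 1.1119) = -4.6293
Step 2: Compute augmented objective.
t*f(x) = 3.87*18.86 = 72.9882
Total = 72.9882 - 4.6293 = 68.3589


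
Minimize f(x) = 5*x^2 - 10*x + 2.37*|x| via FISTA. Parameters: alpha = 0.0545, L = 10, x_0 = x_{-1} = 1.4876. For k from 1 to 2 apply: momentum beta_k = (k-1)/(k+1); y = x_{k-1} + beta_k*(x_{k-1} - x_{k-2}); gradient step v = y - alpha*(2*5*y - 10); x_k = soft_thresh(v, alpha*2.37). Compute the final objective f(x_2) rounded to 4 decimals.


FISTA on f(x) = 5*x^2 - 10*x + 2.37*|x|
L = 10, alpha = 0.0545
Iteration 1: beta = 0.0, y = 1.4876 + 0.0*(1.4876 - 1.4876) = 1.4876
  grad(y) = 4.876, v = y - alpha*grad = 1.2219
  prox(v) = soft_thresh(1.2219, 0.1292) = 1.0927
Iteration 2: beta = 0.3333, y = 1.0927 + 0.3333*(1.0927 - 1.4876) = 0.9611
  grad(y) = -0.3894, v = y - alpha*grad = 0.9823
  prox(v) = soft_thresh(0.9823, 0.1292) = 0.8531
f(x_2) = 5*0.8531^2 - 10*0.8531 + 2.37*|0.8531| = -2.8702


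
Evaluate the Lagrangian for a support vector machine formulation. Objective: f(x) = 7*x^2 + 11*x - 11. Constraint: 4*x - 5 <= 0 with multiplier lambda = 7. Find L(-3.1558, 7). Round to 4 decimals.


Step 1: Evaluate f(x).
f(-3.1558) = 7*(-3.1558)^2 + 11*(-3.1558) - 11 = 23.9997
Step 2: Evaluate g(x).
g(-3.1558) = 4*-3.1558 - 5 = -17.6232
Step 3: Compute Lagrangian.
L = 23.9997 + 7*-17.6232 = -99.3627


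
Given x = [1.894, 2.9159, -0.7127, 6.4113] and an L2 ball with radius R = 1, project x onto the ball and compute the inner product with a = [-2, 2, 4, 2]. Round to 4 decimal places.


Step 1: Compute ||x|| (intermediates to 6 decimals).
||x|| = sqrt(1.894^2 + 2.9159^2 + (-0.7127)^2 + 6.4113^2) = 7.328193
Step 2: Project.
Since ||x|| > R, scale = R/||x|| = 1/7.328193 = 0.136459, proj(x) = scale * x
proj(x) = [0.258453, 0.397901, -0.097254, 0.87488]
Step 3: Dot product.
a^T * proj(x) = -2*0.258453 + 2*0.397901 + 4*(-0.097254) + 2*0.87488 = 1.6396


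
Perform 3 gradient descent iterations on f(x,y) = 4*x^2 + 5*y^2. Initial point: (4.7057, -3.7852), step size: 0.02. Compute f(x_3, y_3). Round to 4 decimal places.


Gradient descent on f(x,y) = 4*x^2 + 5*y^2.
Starting point: (4.7057, -3.7852), alpha = 0.02
Step 1: grad_x = 2*4*4.7057 = 37.6456, grad_y = 2*5*-3.7852 = -37.852
  x_1 = 4.7057 - 0.02*37.6456 = 3.9528
  y_1 = -3.7852 - 0.02*-37.852 = -3.0282
Step 2: grad_x = 2*4*3.9528 = 31.6223, grad_y = 2*5*-3.0282 = -30.2816
  x_2 = 3.9528 - 0.02*31.6223 = 3.3203
  y_2 = -3.0282 - 0.02*-30.2816 = -2.4225
Step 3: grad_x = 2*4*3.3203 = 26.5627, grad_y = 2*5*-2.4225 = -24.2253
  x_3 = 3.3203 - 0.02*26.5627 = 2.7891
  y_3 = -2.4225 - 0.02*-24.2253 = -1.938
f(2.7891, -1.938) = 4*2.7891^2 + 5*(-1.938)^2 = 49.8957


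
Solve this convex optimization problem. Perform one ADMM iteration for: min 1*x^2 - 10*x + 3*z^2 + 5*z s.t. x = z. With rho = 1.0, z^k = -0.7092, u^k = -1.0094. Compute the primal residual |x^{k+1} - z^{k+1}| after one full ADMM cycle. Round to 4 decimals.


ADMM iteration with rho = 1.0, z^k = -0.7092, u^k = -1.0094
Step 1: x-update.
Minimize 1*x^2 - 10*x + (1.0/2)*(x + 0.7092 - 1.0094)^2
FOC: (2*1 + 1.0)*x = 10 + 1.0*(-0.7092 + 1.0094)
x^{k+1} = 3.4334
Step 2: z-update.
Minimize 3*z^2 + 5*z + (1.0/2)*(3.4334 - z - 1.0094)^2
FOC: (2*3 + 1.0)*z = -5 + 1.0*(3.4334 - 1.0094)
z^{k+1} = -0.368
Step 3: u-update.
u^{k+1} = -1.0094 + 3.4334 + 0.368 = 2.792
Step 4: Primal residual = |3.4334 + 0.368| = 3.8014


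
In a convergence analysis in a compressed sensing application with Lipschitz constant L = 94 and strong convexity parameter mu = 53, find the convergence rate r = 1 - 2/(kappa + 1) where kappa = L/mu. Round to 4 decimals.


Step 1: Compute the condition number.
kappa = L/mu = 94/53 = 1.7736
Step 2: Compute the convergence rate.
r = 1 - 2/(kappa + 1) = 1 - 2*mu/(L + mu) = (L - mu)/(L + mu) = 41/147 = 0.2789


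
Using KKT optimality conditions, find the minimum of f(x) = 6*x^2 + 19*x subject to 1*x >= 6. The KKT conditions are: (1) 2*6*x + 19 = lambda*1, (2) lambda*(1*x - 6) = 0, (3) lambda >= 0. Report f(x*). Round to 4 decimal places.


Step 1: Try lambda = 0 (constraint inactive).
x_unc = -19/(2*6) = -1.5833
Check: 1*-1.5833 = -1.5833 < 6 -- violated!
Step 2: Constraint must be active: 1*x = 6
x* = 6/1 = 6.0
lambda = (2*6*6.0 + 19)/1 = 91.0
Step 3: Compute optimal value.
f(x*) = 6*6.0^2 + 19*6.0 = 330.0


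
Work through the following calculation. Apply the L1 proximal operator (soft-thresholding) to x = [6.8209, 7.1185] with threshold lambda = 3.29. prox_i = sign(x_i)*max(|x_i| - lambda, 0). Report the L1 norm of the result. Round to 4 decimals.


Soft-thresholding with lambda = 3.29:
prox(6.8209) = sign(6.8209)*max(|6.8209| - 3.29, 0) = 3.5309
prox(7.1185) = sign(7.1185)*max(|7.1185| - 3.29, 0) = 3.8285
prox(x) = [3.5309, 3.8285]
||prox(x)||_1 = 3.5309 + 3.8285 = 7.3594


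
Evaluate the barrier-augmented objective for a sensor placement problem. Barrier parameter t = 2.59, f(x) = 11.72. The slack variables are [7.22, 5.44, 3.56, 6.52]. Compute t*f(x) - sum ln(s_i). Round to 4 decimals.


Step 1: Compute log-barrier.
ln values: [1.9769, 1.6938, 1.2698, 1.8749]
phi = -(1.9769 + 1.6938 + 1.2698 + 1.8749) = -6.8153
Step 2: Compute augmented objective.
t*f(x) = 2.59*11.72 = 30.3548
Total = 30.3548 - 6.8153 = 23.5395


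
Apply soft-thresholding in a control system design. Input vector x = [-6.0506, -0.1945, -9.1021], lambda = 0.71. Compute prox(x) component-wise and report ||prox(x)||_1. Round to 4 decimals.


Soft-thresholding with lambda = 0.71:
prox(-6.0506) = sign(-6.0506)*max(|-6.0506| - 0.71, 0) = -5.3406
prox(-0.1945) = sign(-0.1945)*max(|-0.1945| - 0.71, 0) = 0.0
prox(-9.1021) = sign(-9.1021)*max(|-9.1021| - 0.71, 0) = -8.3921
prox(x) = [-5.3406, 0.0, -8.3921]
||prox(x)||_1 = 5.3406 + 0.0 + 8.3921 = 13.7327


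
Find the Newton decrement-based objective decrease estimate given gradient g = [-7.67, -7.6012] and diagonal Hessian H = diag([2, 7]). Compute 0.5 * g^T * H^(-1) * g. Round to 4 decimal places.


Step 1: H is diagonal, so H^(-1) * g = [-3.835, -1.0859].
Step 2: g^T H^(-1) g = sum_i g_i^2 / H_ii
  = (-7.67)^2/2 + (-7.6012)^2/7
  = 29.4145 + 8.254 = 37.6685
Step 3: Objective decrease = 0.5 * g^T H^(-1) g = 18.8342


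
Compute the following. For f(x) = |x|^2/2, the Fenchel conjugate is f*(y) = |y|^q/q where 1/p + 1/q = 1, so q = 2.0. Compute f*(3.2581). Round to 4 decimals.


The conjugate exponent q satisfies 1/p + 1/q = 1.
p = 2, so q = 2/(2 - 1) = 2.0
|y|^q = 3.2581^2.0 = 10.6152
f*(3.2581) = 10.6152 / 2.0 = 5.3076


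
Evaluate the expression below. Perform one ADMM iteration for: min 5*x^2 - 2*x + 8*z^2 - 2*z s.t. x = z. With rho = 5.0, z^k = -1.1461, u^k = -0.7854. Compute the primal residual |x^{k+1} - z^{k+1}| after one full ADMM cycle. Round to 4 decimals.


ADMM iteration with rho = 5.0, z^k = -1.1461, u^k = -0.7854
Step 1: x-update.
Minimize 5*x^2 - 2*x + (5.0/2)*(x + 1.1461 - 0.7854)^2
FOC: (2*5 + 5.0)*x = 2 + 5.0*(-1.1461 + 0.7854)
x^{k+1} = 0.0131
Step 2: z-update.
Minimize 8*z^2 - 2*z + (5.0/2)*(0.0131 - z - 0.7854)^2
FOC: (2*8 + 5.0)*z = 2 + 5.0*(0.0131 - 0.7854)
z^{k+1} = -0.0886
Step 3: u-update.
u^{k+1} = -0.7854 + 0.0131 + 0.0886 = -0.6837
Step 4: Primal residual = |0.0131 + 0.0886| = 0.1017


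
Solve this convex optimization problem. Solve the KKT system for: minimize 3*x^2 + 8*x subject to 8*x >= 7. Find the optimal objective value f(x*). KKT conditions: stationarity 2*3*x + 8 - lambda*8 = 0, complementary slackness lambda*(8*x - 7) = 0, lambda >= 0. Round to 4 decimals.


Step 1: Try lambda = 0 (constraint inactive).
x_unc = -8/(2*3) = -1.3333
Check: 8*-1.3333 = -10.6664 < 7 -- violated!
Step 2: Constraint must be active: 8*x = 7
x* = 7/8 = 0.875
lambda = (2*3*0.875 + 8)/8 = 1.6563
Step 3: Compute optimal value.
f(x*) = 3*0.875^2 + 8*0.875 = 9.2969


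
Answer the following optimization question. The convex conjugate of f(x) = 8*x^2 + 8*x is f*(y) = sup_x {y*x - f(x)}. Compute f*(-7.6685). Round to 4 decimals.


f*(y) = sup_x {y*x - a*x^2 - b*x} = sup_x {(y-b)*x - a*x^2}
FOC: (y - b) - 2a*x = 0 => x* = (y - b)/(2a)
x* = (-7.6685 - 8)/(2*8) = -0.9793
f*(-7.6685) = (y-b)^2/(4a) = (-7.6685 - 8)^2/(4*8)
= 245.5019/32 = 7.6719


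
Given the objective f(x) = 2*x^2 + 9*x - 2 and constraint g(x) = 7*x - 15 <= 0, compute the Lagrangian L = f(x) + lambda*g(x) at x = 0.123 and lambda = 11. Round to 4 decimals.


Step 1: Evaluate f(x).
f(0.123) = 2*0.123^2 + 9*0.123 - 2 = -0.8627
Step 2: Evaluate g(x).
g(0.123) = 7*0.123 - 15 = -14.139
Step 3: Compute Lagrangian.
L = -0.8627 + 11*-14.139 = -156.3917


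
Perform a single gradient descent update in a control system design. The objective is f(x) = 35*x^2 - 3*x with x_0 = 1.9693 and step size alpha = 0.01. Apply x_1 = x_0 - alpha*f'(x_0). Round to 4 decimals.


We compute the gradient at x_0 and apply the update.
f'(x) = 70*x - 3
f'(1.9693) = 70*1.9693 - 3 = 134.851
x_1 = 1.9693 - 0.01*134.851 = 0.6208


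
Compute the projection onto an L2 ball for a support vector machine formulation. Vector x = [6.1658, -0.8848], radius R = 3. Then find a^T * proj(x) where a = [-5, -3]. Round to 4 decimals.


Step 1: Compute ||x|| (intermediates to 6 decimals).
||x|| = sqrt(6.1658^2 + (-0.8848)^2) = 6.228961
Step 2: Project.
Since ||x|| > R, scale = R/||x|| = 3/6.228961 = 0.481621, proj(x) = scale * x
proj(x) = [2.969579, -0.426138]
Step 3: Dot product.
a^T * proj(x) = -5*2.969579 - 3*(-0.426138) = -13.5695


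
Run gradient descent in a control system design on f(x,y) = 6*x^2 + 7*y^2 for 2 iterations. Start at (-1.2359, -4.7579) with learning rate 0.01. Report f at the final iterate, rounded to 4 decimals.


Gradient descent on f(x,y) = 6*x^2 + 7*y^2.
Starting point: (-1.2359, -4.7579), alpha = 0.01
Step 1: grad_x = 2*6*-1.2359 = -14.8308, grad_y = 2*7*-4.7579 = -66.6106
  x_1 = -1.2359 - 0.01*-14.8308 = -1.0876
  y_1 = -4.7579 - 0.01*-66.6106 = -4.0918
Step 2: grad_x = 2*6*-1.0876 = -13.0511, grad_y = 2*7*-4.0918 = -57.2851
  x_2 = -1.0876 - 0.01*-13.0511 = -0.9571
  y_2 = -4.0918 - 0.01*-57.2851 = -3.5189
f(-0.9571, -3.5189) = 6*(-0.9571)^2 + 7*(-3.5189)^2 = 92.1767


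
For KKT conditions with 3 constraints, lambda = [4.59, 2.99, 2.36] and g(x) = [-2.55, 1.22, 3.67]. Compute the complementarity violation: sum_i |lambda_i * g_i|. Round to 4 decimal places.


KKT complementary slackness check:
lambda_1 * g_1 = 4.59 * -2.55 = -11.7045
lambda_2 * g_2 = 2.99 * 1.22 = 3.6478
lambda_3 * g_3 = 2.36 * 3.67 = 8.6612
Total violation = 11.7045 + 3.6478 + 8.6612 = 24.0135


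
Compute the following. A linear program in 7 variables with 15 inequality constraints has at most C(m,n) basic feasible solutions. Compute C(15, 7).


Each vertex corresponds to some choice of n active constraints out of m, so the number of vertices is at most C(m, n) = m! / (n!(m-n)!).
m = 15, n = 7
Numerator: 15 * 14 * 13 * 12 * 11 * 10 * 9
Denominator: 7! = 5040
C(15, 7) = 6435


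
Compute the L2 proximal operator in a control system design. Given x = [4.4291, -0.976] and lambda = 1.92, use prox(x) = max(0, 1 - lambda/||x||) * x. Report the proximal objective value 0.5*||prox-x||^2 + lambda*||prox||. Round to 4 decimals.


Step 1: Compute ||x||.
||x|| = 4.5354
Step 2: Compute scaling factor.
scale = max(0, 1 - 1.92/4.5354) = 0.5767
Step 3: prox(x) = [2.5541, -0.5628]
||prox(x)|| = 2.6154
Step 4: Proximal objective.
0.5*||prox-x||^2 = 1.8432
lambda*||prox|| = 5.0216
Total = 6.8647


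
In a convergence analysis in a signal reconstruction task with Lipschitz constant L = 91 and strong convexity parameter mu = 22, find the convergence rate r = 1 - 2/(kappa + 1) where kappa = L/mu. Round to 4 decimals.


Step 1: Compute the condition number.
kappa = L/mu = 91/22 = 4.1364
Step 2: Compute the convergence rate.
r = 1 - 2/(kappa + 1) = 1 - 2*mu/(L + mu) = (L - mu)/(L + mu) = 69/113 = 0.6106


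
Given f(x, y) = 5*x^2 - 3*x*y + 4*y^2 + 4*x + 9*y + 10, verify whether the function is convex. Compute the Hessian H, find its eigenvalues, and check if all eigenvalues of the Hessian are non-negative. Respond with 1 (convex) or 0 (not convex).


The Hessian of f(x,y) = 5*x^2 - 3*x*y + 4*y^2 + 4*x + 9*y + 10 is:
H = [[10, -3], [-3, 8]]
Trace = 10 + 8 = 18
Determinant = 10*8 - (-3)^2 = 71
Discriminant = (18)^2 - 4*71 = 40.0
Eigenvalues: lambda_1 = 5.8377, lambda_2 = 12.1623
The function is convex.

1


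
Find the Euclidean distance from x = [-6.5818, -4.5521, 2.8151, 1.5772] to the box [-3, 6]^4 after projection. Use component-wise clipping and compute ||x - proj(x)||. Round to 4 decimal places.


Project each component onto [-3, 6].
clip(-6.5818) = -3.0, clip(-4.5521) = -3.0, clip(2.8151) = 2.8151, clip(1.5772) = 1.5772
Projection = [-3.0, -3.0, 2.8151, 1.5772]
Squared diffs: [12.8293, 2.409, 0.0, 0.0]
Distance = sqrt(15.2383) = 3.9036


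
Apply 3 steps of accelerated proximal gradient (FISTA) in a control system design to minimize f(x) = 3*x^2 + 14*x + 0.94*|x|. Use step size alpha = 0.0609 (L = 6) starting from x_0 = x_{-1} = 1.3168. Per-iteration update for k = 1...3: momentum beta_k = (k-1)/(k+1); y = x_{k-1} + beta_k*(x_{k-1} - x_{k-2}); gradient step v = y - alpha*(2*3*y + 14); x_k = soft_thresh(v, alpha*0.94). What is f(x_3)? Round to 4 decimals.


FISTA on f(x) = 3*x^2 + 14*x + 0.94*|x|
L = 6, alpha = 0.0609
Iteration 1: beta = 0.0, y = 1.3168 + 0.0*(1.3168 - 1.3168) = 1.3168
  grad(y) = 21.9008, v = y - alpha*grad = -0.017
  prox(v) = soft_thresh(-0.017, 0.0572) = 0.0
Iteration 2: beta = 0.3333, y = 0.0 + 0.3333*(0.0 - 1.3168) = -0.4389
  grad(y) = 11.3664, v = y - alpha*grad = -1.1311
  prox(v) = soft_thresh(-1.1311, 0.0572) = -1.0739
Iteration 3: beta = 0.5, y = -1.0739 + 0.5*(-1.0739 - 0.0) = -1.6109
  grad(y) = 4.3349, v = y - alpha*grad = -1.8748
  prox(v) = soft_thresh(-1.8748, 0.0572) = -1.8176
f(x_3) = 3*(-1.8176)^2 + 14*(-1.8176) + 0.94*|-1.8176| = -13.8268


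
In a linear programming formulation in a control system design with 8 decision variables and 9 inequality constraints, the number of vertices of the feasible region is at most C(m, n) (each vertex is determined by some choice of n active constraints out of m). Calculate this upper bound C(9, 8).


Each vertex corresponds to some choice of n active constraints out of m, so the number of vertices is at most C(m, n) = m! / (n!(m-n)!).
m = 9, n = 8
Numerator: 9 * 8 * 7 * 6 * 5 * 4 * 3 * 2
Denominator: 8! = 40320
C(9, 8) = 9


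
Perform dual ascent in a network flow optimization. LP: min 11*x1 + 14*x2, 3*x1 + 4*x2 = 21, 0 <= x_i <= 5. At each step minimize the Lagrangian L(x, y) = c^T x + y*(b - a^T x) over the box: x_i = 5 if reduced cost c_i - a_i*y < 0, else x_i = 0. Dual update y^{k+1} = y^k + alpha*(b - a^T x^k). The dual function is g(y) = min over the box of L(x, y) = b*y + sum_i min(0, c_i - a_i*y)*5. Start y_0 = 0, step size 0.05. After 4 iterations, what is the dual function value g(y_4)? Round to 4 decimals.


Dual ascent for LP: min 11*x1 + 14*x2, 3*x1 + 4*x2 = 21, 0 <= x_i <= 5
Step 1: y^k = 0.0, reduced costs: (11.0, 14.0)
  x^k = (0.0, 0.0), subgradient = b - a^T x = 21.0
  y^{k+1} = 0.0 + 0.05*21.0 = 1.05
Step 2: y^k = 1.05, reduced costs: (7.85, 9.8)
  x^k = (0.0, 0.0), subgradient = b - a^T x = 21.0
  y^{k+1} = 1.05 + 0.05*21.0 = 2.1
Step 3: y^k = 2.1, reduced costs: (4.7, 5.6)
  x^k = (0.0, 0.0), subgradient = b - a^T x = 21.0
  y^{k+1} = 2.1 + 0.05*21.0 = 3.15
Step 4: y^k = 3.15, reduced costs: (1.55, 1.4)
  x^k = (0.0, 0.0), subgradient = b - a^T x = 21.0
  y^{k+1} = 3.15 + 0.05*21.0 = 4.2
Dual objective at y_4 = 4.2: reduced costs (-1.6, -2.8), box minimizer x = (5.0, 5.0)
g(y_4) = b*y + (c1 - a1*y)*x1 + (c2 - a2*y)*x2 = 21*4.2 + (-1.6)*5.0 + (-2.8)*5.0 = 88.2 - 8.0 - 14.0 = 66.2


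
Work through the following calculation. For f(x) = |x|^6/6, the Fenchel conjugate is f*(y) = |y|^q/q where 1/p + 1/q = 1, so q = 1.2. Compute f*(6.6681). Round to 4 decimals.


The conjugate exponent q satisfies 1/p + 1/q = 1.
p = 6, so q = 6/(6 - 1) = 1.2
|y|^q = 6.6681^1.2 = 9.7455
f*(6.6681) = 9.7455 / 1.2 = 8.1212


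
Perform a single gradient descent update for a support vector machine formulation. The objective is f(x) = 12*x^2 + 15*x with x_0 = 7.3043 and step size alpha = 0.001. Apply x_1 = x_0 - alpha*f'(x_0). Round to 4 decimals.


We compute the gradient at x_0 and apply the update.
f'(x) = 24*x + 15
f'(7.3043) = 24*7.3043 + 15 = 190.3032
x_1 = 7.3043 - 0.001*190.3032 = 7.114


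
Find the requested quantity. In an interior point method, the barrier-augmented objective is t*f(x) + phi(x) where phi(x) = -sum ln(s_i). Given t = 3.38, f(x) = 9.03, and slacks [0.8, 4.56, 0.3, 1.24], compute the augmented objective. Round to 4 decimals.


Step 1: Compute log-barrier.
ln values: [-0.2231, 1.5173, -1.204, 0.2151]
phi = -(-0.2231 + 1.5173 - 1.204 + 0.2151) = -0.3053
Step 2: Compute augmented objective.
t*f(x) = 3.38*9.03 = 30.5214
Total = 30.5214 - 0.3053 = 30.2161


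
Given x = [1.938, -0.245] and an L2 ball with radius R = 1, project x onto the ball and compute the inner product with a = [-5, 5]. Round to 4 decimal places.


Step 1: Compute ||x|| (intermediates to 6 decimals).
||x|| = sqrt(1.938^2 + (-0.245)^2) = 1.953425
Step 2: Project.
Since ||x|| > R, scale = R/||x|| = 1/1.953425 = 0.511921, proj(x) = scale * x
proj(x) = [0.992103, -0.125421]
Step 3: Dot product.
a^T * proj(x) = -5*0.992103 + 5*(-0.125421) = -5.5876


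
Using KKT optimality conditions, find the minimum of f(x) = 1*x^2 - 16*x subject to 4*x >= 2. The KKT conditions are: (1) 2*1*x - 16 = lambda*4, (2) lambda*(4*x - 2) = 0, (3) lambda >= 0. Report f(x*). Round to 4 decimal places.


Step 1: Try lambda = 0 (constraint inactive).
Stationarity: 2*1*x - 16 = 0
x* = 16/(2*1) = 8.0
Check constraint: 4*8.0 = 32.0 >= 2 -- satisfied.
Step 2: Compute optimal value.
f(x*) = 1*8.0^2 - 16*8.0 = -64.0


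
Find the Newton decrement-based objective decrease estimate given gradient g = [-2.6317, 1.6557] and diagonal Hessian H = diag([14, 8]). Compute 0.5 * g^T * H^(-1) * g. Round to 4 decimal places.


Step 1: H is diagonal, so H^(-1) * g = [-0.188, 0.207].
Step 2: g^T H^(-1) g = sum_i g_i^2 / H_ii
  = (-2.6317)^2/14 + (1.6557)^2/8
  = 0.4947 + 0.3427 = 0.8374
Step 3: Objective decrease = 0.5 * g^T H^(-1) g = 0.4187


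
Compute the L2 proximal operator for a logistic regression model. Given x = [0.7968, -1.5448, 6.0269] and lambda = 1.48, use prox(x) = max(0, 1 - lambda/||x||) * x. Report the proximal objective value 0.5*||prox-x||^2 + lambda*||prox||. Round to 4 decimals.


Step 1: Compute ||x||.
||x|| = 6.2725
Step 2: Compute scaling factor.
scale = max(0, 1 - 1.48/6.2725) = 0.7641
Step 3: prox(x) = [0.6088, -1.1803, 4.6049]
||prox(x)|| = 4.7925
Step 4: Proximal objective.
0.5*||prox-x||^2 = 1.0952
lambda*||prox|| = 7.0929
Total = 8.1882


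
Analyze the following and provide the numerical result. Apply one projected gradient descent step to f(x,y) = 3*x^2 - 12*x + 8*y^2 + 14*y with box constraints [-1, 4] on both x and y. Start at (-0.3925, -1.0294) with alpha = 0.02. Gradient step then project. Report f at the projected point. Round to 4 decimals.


Step 1: Compute gradient at (-0.3925, -1.0294).
grad_x = 2*3*-0.3925 - 12 = -14.355
grad_y = 2*8*-1.0294 + 14 = -2.4704
Step 2: Gradient step.
x_raw = -0.3925 - 0.02*-14.355 = -0.1054
y_raw = -1.0294 - 0.02*-2.4704 = -0.98
Step 3: Project onto [-1, 4].
x_proj = clip(-0.1054) = -0.1054
y_proj = clip(-0.98) = -0.98
Step 4: Evaluate f.
f(-0.1054, -0.98) = -4.7387


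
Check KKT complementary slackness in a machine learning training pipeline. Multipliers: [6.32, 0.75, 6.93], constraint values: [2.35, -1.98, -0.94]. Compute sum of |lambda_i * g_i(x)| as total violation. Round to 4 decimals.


KKT complementary slackness check:
lambda_1 * g_1 = 6.32 * 2.35 = 14.852
lambda_2 * g_2 = 0.75 * -1.98 = -1.485
lambda_3 * g_3 = 6.93 * -0.94 = -6.5142
Total violation = 14.852 + 1.485 + 6.5142 = 22.8512


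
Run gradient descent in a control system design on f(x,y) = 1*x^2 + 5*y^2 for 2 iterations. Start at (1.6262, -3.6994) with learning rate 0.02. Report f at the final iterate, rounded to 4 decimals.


Gradient descent on f(x,y) = 1*x^2 + 5*y^2.
Starting point: (1.6262, -3.6994), alpha = 0.02
Step 1: grad_x = 2*1*1.6262 = 3.2524, grad_y = 2*5*-3.6994 = -36.994
  x_1 = 1.6262 - 0.02*3.2524 = 1.5612
  y_1 = -3.6994 - 0.02*-36.994 = -2.9595
Step 2: grad_x = 2*1*1.5612 = 3.1223, grad_y = 2*5*-2.9595 = -29.5952
  x_2 = 1.5612 - 0.02*3.1223 = 1.4987
  y_2 = -2.9595 - 0.02*-29.5952 = -2.3676
f(1.4987, -2.3676) = 1*1.4987^2 + 5*(-2.3676)^2 = 30.2741


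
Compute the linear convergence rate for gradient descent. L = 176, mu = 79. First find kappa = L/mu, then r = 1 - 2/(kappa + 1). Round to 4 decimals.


Step 1: Compute the condition number.
kappa = L/mu = 176/79 = 2.2278
Step 2: Compute the convergence rate.
r = 1 - 2/(kappa + 1) = 1 - 2*mu/(L + mu) = (L - mu)/(L + mu) = 97/255 = 0.3804


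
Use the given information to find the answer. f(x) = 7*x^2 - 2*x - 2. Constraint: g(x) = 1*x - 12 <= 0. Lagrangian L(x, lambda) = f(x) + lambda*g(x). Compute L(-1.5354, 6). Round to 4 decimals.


Step 1: Evaluate f(x).
f(-1.5354) = 7*(-1.5354)^2 - 2*(-1.5354) - 2 = 17.573
Step 2: Evaluate g(x).
g(-1.5354) = 1*-1.5354 - 12 = -13.5354
Step 3: Compute Lagrangian.
L = 17.573 + 6*-13.5354 = -63.6394


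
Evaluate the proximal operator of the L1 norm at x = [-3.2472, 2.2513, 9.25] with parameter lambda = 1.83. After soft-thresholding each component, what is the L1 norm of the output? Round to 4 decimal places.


Soft-thresholding with lambda = 1.83:
prox(-3.2472) = sign(-3.2472)*max(|-3.2472| - 1.83, 0) = -1.4172
prox(2.2513) = sign(2.2513)*max(|2.2513| - 1.83, 0) = 0.4213
prox(9.25) = sign(9.25)*max(|9.25| - 1.83, 0) = 7.42
prox(x) = [-1.4172, 0.4213, 7.42]
||prox(x)||_1 = 1.4172 + 0.4213 + 7.42 = 9.2585


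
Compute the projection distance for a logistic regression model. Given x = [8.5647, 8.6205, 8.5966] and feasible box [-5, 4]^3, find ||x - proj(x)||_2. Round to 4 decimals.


Project each component onto [-5, 4].
clip(8.5647) = 4.0, clip(8.6205) = 4.0, clip(8.5966) = 4.0
Projection = [4.0, 4.0, 4.0]
Squared diffs: [20.8365, 21.349, 21.1287]
Distance = sqrt(63.3142) = 7.957


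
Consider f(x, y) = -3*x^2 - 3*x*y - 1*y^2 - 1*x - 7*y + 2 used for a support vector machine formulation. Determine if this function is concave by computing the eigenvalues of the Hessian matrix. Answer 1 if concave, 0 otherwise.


The Hessian of f(x,y) = -3*x^2 - 3*x*y - 1*y^2 - 1*x - 7*y + 2 is:
H = [[-6, -3], [-3, -2]]
Trace = -6 - 2 = -8
Determinant = -6*-2 - (-3)^2 = 3
Discriminant = (-8)^2 - 4*3 = 52.0
Eigenvalues: lambda_1 = -7.6056, lambda_2 = -0.3944
The function is concave.

1


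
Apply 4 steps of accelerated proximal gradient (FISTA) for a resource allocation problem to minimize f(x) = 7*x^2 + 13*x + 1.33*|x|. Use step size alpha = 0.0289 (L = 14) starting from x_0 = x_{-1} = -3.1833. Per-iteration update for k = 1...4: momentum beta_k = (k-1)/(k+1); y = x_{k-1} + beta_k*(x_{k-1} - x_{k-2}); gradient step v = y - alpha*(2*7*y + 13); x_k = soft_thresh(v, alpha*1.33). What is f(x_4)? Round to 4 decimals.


FISTA on f(x) = 7*x^2 + 13*x + 1.33*|x|
L = 14, alpha = 0.0289
Iteration 1: beta = 0.0, y = -3.1833 + 0.0*(-3.1833 + 3.1833) = -3.1833
  grad(y) = -31.5662, v = y - alpha*grad = -2.271
  prox(v) = soft_thresh(-2.271, 0.0384) = -2.2326
Iteration 2: beta = 0.3333, y = -2.2326 + 0.3333*(-2.2326 + 3.1833) = -1.9157
  grad(y) = -13.8198, v = y - alpha*grad = -1.5163
  prox(v) = soft_thresh(-1.5163, 0.0384) = -1.4779
Iteration 3: beta = 0.5, y = -1.4779 + 0.5*(-1.4779 + 2.2326) = -1.1005
  grad(y) = -2.4071, v = y - alpha*grad = -1.0309
  prox(v) = soft_thresh(-1.0309, 0.0384) = -0.9925
Iteration 4: beta = 0.6, y = -0.9925 + 0.6*(-0.9925 + 1.4779) = -0.7013
  grad(y) = 3.182, v = y - alpha*grad = -0.7932
  prox(v) = soft_thresh(-0.7932, 0.0384) = -0.7548
f(x_4) = 7*(-0.7548)^2 + 13*(-0.7548) + 1.33*|-0.7548| = -4.8205


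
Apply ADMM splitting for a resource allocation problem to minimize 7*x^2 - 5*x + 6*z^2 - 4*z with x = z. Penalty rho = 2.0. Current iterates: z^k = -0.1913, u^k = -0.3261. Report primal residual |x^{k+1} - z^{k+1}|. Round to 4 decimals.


ADMM iteration with rho = 2.0, z^k = -0.1913, u^k = -0.3261
Step 1: x-update.
Minimize 7*x^2 - 5*x + (2.0/2)*(x + 0.1913 - 0.3261)^2
FOC: (2*7 + 2.0)*x = 5 + 2.0*(-0.1913 + 0.3261)
x^{k+1} = 0.3294
Step 2: z-update.
Minimize 6*z^2 - 4*z + (2.0/2)*(0.3294 - z - 0.3261)^2
FOC: (2*6 + 2.0)*z = 4 + 2.0*(0.3294 - 0.3261)
z^{k+1} = 0.2862
Step 3: u-update.
u^{k+1} = -0.3261 + 0.3294 - 0.2862 = -0.2829
Step 4: Primal residual = |0.3294 - 0.2862| = 0.0432


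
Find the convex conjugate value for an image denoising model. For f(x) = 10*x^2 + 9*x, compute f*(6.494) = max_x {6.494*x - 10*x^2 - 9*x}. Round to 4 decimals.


f*(y) = sup_x {y*x - a*x^2 - b*x} = sup_x {(y-b)*x - a*x^2}
FOC: (y - b) - 2a*x = 0 => x* = (y - b)/(2a)
x* = (6.494 - 9)/(2*10) = -0.1253
f*(6.494) = (y-b)^2/(4a) = (6.494 - 9)^2/(4*10)
= 6.28/40 = 0.157


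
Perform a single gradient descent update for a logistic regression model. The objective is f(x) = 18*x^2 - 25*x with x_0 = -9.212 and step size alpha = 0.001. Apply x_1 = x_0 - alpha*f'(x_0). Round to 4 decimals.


We compute the gradient at x_0 and apply the update.
f'(x) = 36*x - 25
f'(-9.212) = 36*-9.212 - 25 = -356.632
x_1 = -9.212 - 0.001*-356.632 = -8.8554


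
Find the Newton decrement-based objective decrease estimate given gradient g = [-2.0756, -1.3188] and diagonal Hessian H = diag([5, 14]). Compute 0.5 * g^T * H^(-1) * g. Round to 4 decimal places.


Step 1: H is diagonal, so H^(-1) * g = [-0.4151, -0.0942].
Step 2: g^T H^(-1) g = sum_i g_i^2 / H_ii
  = (-2.0756)^2/5 + (-1.3188)^2/14
  = 0.8616 + 0.1242 = 0.9859
Step 3: Objective decrease = 0.5 * g^T H^(-1) g = 0.4929


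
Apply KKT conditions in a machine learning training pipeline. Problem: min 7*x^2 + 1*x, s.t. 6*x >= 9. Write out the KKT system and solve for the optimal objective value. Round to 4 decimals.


Step 1: Try lambda = 0 (constraint inactive).
x_unc = -1/(2*7) = -0.0714
Check: 6*-0.0714 = -0.4284 < 9 -- violated!
Step 2: Constraint must be active: 6*x = 9
x* = 9/6 = 1.5
lambda = (2*7*1.5 + 1)/6 = 3.6667
Step 3: Compute optimal value.
f(x*) = 7*1.5^2 + 1*1.5 = 17.25


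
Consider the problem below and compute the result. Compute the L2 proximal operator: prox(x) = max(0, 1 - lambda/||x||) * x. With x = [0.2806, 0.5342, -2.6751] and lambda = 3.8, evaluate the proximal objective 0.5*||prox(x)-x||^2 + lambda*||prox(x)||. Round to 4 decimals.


Step 1: Compute ||x||.
||x|| = 2.7423
Step 2: Compute scaling factor.
scale = max(0, 1 - 3.8/2.7423) = 0.0
Step 3: prox(x) = [0.0, 0.0, -0.0]
||prox(x)|| = 0.0
Step 4: Proximal objective.
0.5*||prox-x||^2 = 3.7601
lambda*||prox|| = 0.0
Total = 3.7601


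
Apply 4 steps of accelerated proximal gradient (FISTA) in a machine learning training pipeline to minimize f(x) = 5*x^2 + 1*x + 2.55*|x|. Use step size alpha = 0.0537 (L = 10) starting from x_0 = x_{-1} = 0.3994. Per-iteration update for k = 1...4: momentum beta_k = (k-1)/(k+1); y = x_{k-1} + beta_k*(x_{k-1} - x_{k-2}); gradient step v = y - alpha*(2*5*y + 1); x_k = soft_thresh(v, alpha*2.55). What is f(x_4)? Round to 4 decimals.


FISTA on f(x) = 5*x^2 + 1*x + 2.55*|x|
L = 10, alpha = 0.0537
Iteration 1: beta = 0.0, y = 0.3994 + 0.0*(0.3994 - 0.3994) = 0.3994
  grad(y) = 4.994, v = y - alpha*grad = 0.1312
  prox(v) = soft_thresh(0.1312, 0.1369) = 0.0
Iteration 2: beta = 0.3333, y = 0.0 + 0.3333*(0.0 - 0.3994) = -0.1331
  grad(y) = -0.3313, v = y - alpha*grad = -0.1153
  prox(v) = soft_thresh(-0.1153, 0.1369) = 0.0
Iteration 3: beta = 0.5, y = 0.0 + 0.5*(0.0 - 0.0) = 0.0
  grad(y) = 1.0, v = y - alpha*grad = -0.0537
  prox(v) = soft_thresh(-0.0537, 0.1369) = 0.0
Iteration 4: beta = 0.6, y = 0.0 + 0.6*(0.0 - 0.0) = 0.0
  grad(y) = 1.0, v = y - alpha*grad = -0.0537
  prox(v) = soft_thresh(-0.0537, 0.1369) = 0.0
f(x_4) = 5*0.0^2 + 1*0.0 + 2.55*|0.0| = 0.0


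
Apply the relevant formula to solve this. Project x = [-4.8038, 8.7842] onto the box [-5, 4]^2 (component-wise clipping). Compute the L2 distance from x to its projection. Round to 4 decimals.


Project each component onto [-5, 4].
clip(-4.8038) = -4.8038, clip(8.7842) = 4.0
Projection = [-4.8038, 4.0]
Squared diffs: [0.0, 22.8886]
Distance = sqrt(22.8886) = 4.7842


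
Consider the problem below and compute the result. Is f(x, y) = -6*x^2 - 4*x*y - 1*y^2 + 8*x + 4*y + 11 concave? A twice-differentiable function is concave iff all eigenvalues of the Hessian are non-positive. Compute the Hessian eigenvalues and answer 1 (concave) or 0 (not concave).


The Hessian of f(x,y) = -6*x^2 - 4*x*y - 1*y^2 + 8*x + 4*y + 11 is:
H = [[-12, -4], [-4, -2]]
Trace = -12 - 2 = -14
Determinant = -12*-2 - (-4)^2 = 8
Discriminant = (-14)^2 - 4*8 = 164.0
Eigenvalues: lambda_1 = -13.4031, lambda_2 = -0.5969
The function is concave.

1


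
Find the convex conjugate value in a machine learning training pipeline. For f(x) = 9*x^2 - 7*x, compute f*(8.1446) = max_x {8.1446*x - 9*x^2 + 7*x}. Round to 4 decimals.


f*(y) = sup_x {y*x - a*x^2 - b*x} = sup_x {(y-b)*x - a*x^2}
FOC: (y - b) - 2a*x = 0 => x* = (y - b)/(2a)
x* = (8.1446 + 7)/(2*9) = 0.8414
f*(8.1446) = (y-b)^2/(4a) = (8.1446 + 7)^2/(4*9)
= 229.3589/36 = 6.3711


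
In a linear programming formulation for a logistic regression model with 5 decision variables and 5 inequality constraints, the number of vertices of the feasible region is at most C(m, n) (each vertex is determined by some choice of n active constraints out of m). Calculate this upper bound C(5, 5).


Each vertex corresponds to some choice of n active constraints out of m, so the number of vertices is at most C(m, n) = m! / (n!(m-n)!).
m = 5, n = 5
Numerator: 5 * 4 * 3 * 2 * 1
Denominator: 5! = 120
C(5, 5) = 1


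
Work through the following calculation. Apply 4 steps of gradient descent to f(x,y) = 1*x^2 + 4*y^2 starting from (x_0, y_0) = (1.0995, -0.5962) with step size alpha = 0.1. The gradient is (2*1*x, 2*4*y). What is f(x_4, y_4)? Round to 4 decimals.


Gradient descent on f(x,y) = 1*x^2 + 4*y^2.
Starting point: (1.0995, -0.5962), alpha = 0.1
Step 1: grad_x = 2*1*1.0995 = 2.199, grad_y = 2*4*-0.5962 = -4.7696
  x_1 = 1.0995 - 0.1*2.199 = 0.8796
  y_1 = -0.5962 - 0.1*-4.7696 = -0.1192
Step 2: grad_x = 2*1*0.8796 = 1.7592, grad_y = 2*4*-0.1192 = -0.9539
  x_2 = 0.8796 - 0.1*1.7592 = 0.7037
  y_2 = -0.1192 - 0.1*-0.9539 = -0.0238
Step 3: grad_x = 2*1*0.7037 = 1.4074, grad_y = 2*4*-0.0238 = -0.1908
  x_3 = 0.7037 - 0.1*1.4074 = 0.5629
  y_3 = -0.0238 - 0.1*-0.1908 = -0.0048
Step 4: grad_x = 2*1*0.5629 = 1.1259, grad_y = 2*4*-0.0048 = -0.0382
  x_4 = 0.5629 - 0.1*1.1259 = 0.4504
  y_4 = -0.0048 - 0.1*-0.0382 = -0.001
f(0.4504, -0.001) = 1*0.4504^2 + 4*(-0.001)^2 = 0.2028


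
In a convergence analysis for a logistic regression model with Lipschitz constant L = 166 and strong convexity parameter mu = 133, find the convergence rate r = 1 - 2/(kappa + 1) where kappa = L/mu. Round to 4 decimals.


Step 1: Compute the condition number.
kappa = L/mu = 166/133 = 1.2481
Step 2: Compute the convergence rate.
r = 1 - 2/(kappa + 1) = 1 - 2*mu/(L + mu) = (L - mu)/(L + mu) = 33/299 = 0.1104


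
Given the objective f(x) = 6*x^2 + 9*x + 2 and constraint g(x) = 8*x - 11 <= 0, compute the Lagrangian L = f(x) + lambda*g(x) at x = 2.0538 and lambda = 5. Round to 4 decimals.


Step 1: Evaluate f(x).
f(2.0538) = 6*2.0538^2 + 9*2.0538 + 2 = 45.7928
Step 2: Evaluate g(x).
g(2.0538) = 8*2.0538 - 11 = 5.4304
Step 3: Compute Lagrangian.
L = 45.7928 + 5*5.4304 = 72.9448


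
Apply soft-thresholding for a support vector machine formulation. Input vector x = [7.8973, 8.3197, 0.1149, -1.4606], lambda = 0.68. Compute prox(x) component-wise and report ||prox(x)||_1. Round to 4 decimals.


Soft-thresholding with lambda = 0.68:
prox(7.8973) = sign(7.8973)*max(|7.8973| - 0.68, 0) = 7.2173
prox(8.3197) = sign(8.3197)*max(|8.3197| - 0.68, 0) = 7.6397
prox(0.1149) = sign(0.1149)*max(|0.1149| - 0.68, 0) = 0.0
prox(-1.4606) = sign(-1.4606)*max(|-1.4606| - 0.68, 0) = -0.7806
prox(x) = [7.2173, 7.6397, 0.0, -0.7806]
||prox(x)||_1 = 7.2173 + 7.6397 + 0.0 + 0.7806 = 15.6376


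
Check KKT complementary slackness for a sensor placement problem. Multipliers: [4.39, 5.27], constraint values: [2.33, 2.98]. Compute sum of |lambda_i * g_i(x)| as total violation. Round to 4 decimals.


KKT complementary slackness check:
lambda_1 * g_1 = 4.39 * 2.33 = 10.2287
lambda_2 * g_2 = 5.27 * 2.98 = 15.7046
Total violation = 10.2287 + 15.7046 = 25.9333


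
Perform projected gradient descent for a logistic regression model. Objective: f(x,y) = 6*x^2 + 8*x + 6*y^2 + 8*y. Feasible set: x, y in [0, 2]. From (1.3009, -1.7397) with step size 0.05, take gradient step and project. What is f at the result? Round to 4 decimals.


Step 1: Compute gradient at (1.3009, -1.7397).
grad_x = 2*6*1.3009 + 8 = 23.6108
grad_y = 2*6*-1.7397 + 8 = -12.8764
Step 2: Gradient step.
x_raw = 1.3009 - 0.05*23.6108 = 0.1204
y_raw = -1.7397 - 0.05*-12.8764 = -1.0959
Step 3: Project onto [0, 2].
x_proj = clip(0.1204) = 0.1204
y_proj = clip(-1.0959) = 0.0
Step 4: Evaluate f.
f(0.1204, 0.0) = 1.0498


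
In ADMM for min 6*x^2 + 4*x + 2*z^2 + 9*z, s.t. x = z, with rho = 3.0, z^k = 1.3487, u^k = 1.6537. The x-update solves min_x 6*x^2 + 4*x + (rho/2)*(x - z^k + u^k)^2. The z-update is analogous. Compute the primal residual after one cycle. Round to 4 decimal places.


ADMM iteration with rho = 3.0, z^k = 1.3487, u^k = 1.6537
Step 1: x-update.
Minimize 6*x^2 + 4*x + (3.0/2)*(x - 1.3487 + 1.6537)^2
FOC: (2*6 + 3.0)*x = -4 + 3.0*(1.3487 - 1.6537)
x^{k+1} = -0.3277
Step 2: z-update.
Minimize 2*z^2 + 9*z + (3.0/2)*(-0.3277 - z + 1.6537)^2
FOC: (2*2 + 3.0)*z = -9 + 3.0*(-0.3277 + 1.6537)
z^{k+1} = -0.7174
Step 3: u-update.
u^{k+1} = 1.6537 - 0.3277 + 0.7174 = 2.0434
Step 4: Primal residual = |-0.3277 + 0.7174| = 0.3897


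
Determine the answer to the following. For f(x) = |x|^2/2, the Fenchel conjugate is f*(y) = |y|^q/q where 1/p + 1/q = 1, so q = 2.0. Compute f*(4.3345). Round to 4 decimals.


The conjugate exponent q satisfies 1/p + 1/q = 1.
p = 2, so q = 2/(2 - 1) = 2.0
|y|^q = 4.3345^2.0 = 18.7879
f*(4.3345) = 18.7879 / 2.0 = 9.3939


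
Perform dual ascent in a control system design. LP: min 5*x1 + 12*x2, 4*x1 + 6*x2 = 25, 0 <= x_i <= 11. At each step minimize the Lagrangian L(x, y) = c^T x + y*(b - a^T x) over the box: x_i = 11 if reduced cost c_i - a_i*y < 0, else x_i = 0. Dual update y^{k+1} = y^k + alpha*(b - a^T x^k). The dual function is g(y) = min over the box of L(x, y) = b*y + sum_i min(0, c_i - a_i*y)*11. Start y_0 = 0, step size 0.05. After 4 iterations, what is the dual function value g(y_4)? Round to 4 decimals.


Dual ascent for LP: min 5*x1 + 12*x2, 4*x1 + 6*x2 = 25, 0 <= x_i <= 11
Step 1: y^k = 0.0, reduced costs: (5.0, 12.0)
  x^k = (0.0, 0.0), subgradient = b - a^T x = 25.0
  y^{k+1} = 0.0 + 0.05*25.0 = 1.25
Step 2: y^k = 1.25, reduced costs: (0.0, 4.5)
  x^k = (0.0, 0.0), subgradient = b - a^T x = 25.0
  y^{k+1} = 1.25 + 0.05*25.0 = 2.5
Step 3: y^k = 2.5, reduced costs: (-5.0, -3.0)
  x^k = (11.0, 11.0), subgradient = b - a^T x = -85.0
  y^{k+1} = 2.5 + 0.05*-85.0 = -1.75
Step 4: y^k = -1.75, reduced costs: (12.0, 22.5)
  x^k = (0.0, 0.0), subgradient = b - a^T x = 25.0
  y^{k+1} = -1.75 + 0.05*25.0 = -0.5
Dual objective at y_4 = -0.5: reduced costs (7.0, 15.0), box minimizer x = (0.0, 0.0)
g(y_4) = b*y + (c1 - a1*y)*x1 + (c2 - a2*y)*x2 = 25*(-0.5) + 7.0*0.0 + 15.0*0.0 = -12.5 + 0.0 + 0.0 = -12.5
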